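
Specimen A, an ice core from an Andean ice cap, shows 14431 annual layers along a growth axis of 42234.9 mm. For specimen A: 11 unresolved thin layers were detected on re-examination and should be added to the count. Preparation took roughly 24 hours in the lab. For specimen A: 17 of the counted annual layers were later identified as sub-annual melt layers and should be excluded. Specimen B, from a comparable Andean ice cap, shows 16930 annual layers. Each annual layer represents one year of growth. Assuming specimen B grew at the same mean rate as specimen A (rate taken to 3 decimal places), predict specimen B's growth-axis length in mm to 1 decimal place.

Specimen A: correcting the raw count gives 14431 − 17 + 11 = 14425 true annual layers.
A: Mean rate = 42234.9 mm / 14425 years ≈ 2.928 mm per year.
For B, 2.928 mm/year × 16930 years = 49571.0 mm.

49571.0 mm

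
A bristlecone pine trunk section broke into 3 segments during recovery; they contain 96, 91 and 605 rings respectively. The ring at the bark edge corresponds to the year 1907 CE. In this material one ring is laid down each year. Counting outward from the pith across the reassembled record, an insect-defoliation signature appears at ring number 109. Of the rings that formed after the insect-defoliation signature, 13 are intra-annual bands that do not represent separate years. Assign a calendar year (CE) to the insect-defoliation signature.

Total rings = 96 + 91 + 605 = 792.
792 − 109 = 683 rings lie beyond the insect-defoliation signature toward the bark edge.
Removing the 13 false rings leaves 683 − 13 = 670 true rings beyond the insect-defoliation signature.
1907 − 670 = 1237 CE.

1237 CE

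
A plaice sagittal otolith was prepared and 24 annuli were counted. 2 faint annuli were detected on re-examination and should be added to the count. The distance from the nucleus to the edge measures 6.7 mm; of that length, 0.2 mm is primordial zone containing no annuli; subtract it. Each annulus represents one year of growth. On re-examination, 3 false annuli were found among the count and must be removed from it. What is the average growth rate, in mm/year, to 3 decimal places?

True annulus count = 24 − 3 + 2 = 23.
Net length = 6.7 − 0.2 = 6.5 mm.
Mean rate = 6.5 mm / 23 years ≈ 0.283 mm/year.

0.283 mm/year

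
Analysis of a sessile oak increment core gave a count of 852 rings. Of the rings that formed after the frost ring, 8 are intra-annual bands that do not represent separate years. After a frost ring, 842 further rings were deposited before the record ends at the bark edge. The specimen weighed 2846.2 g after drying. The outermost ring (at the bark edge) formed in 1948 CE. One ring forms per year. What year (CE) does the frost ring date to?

842 rings post-date the frost ring.
Removing the 8 false rings leaves 842 − 8 = 834 true rings beyond the frost ring.
Counting back 834 years from 1948 CE places the frost ring in 1948 − 834 = 1114 CE.

1114 CE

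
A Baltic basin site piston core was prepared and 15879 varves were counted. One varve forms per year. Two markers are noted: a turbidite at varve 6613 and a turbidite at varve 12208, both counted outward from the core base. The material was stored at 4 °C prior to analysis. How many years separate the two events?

5595 years

12208 − 6613 = 5595 varves lie between the two events.
That is 5595 years at one varve per year.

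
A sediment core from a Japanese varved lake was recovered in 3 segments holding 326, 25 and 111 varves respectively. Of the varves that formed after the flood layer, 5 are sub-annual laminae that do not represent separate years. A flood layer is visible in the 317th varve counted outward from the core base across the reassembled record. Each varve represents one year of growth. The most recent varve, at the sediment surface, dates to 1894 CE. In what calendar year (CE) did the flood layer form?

1754 CE

Total varves = 326 + 25 + 111 = 462.
462 − 317 = 145 varves lie beyond the flood layer toward the sediment surface.
Removing the 5 false varves leaves 145 − 5 = 140 true varves beyond the flood layer.
The varve at the sediment surface is 1894 CE, so the flood layer dates to 1894 − 140 = 1754 CE.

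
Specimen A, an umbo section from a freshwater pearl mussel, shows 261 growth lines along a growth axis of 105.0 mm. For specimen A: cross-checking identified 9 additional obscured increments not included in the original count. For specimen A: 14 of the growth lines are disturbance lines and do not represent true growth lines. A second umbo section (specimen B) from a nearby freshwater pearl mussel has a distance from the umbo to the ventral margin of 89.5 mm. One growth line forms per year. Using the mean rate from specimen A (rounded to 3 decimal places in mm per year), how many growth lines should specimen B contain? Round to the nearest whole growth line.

Specimen A: true growth line count = 261 − 14 + 9 = 256.
A: 105.0 mm over 256 years gives 105.0 / 256 ≈ 0.410 mm per year.
Specimen B: 89.5 mm / 0.410 mm per year = 218.29 years ≈ 218 growth lines.

218 growth lines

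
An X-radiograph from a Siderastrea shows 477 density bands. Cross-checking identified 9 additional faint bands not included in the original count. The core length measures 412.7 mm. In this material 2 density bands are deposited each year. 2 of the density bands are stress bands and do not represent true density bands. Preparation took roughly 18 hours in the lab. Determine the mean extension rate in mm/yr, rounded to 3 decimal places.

1.705 mm/yr

Adjusted count: 477 − 2 + 9 = 484 density bands.
484 density bands at 2 per year is 484 / 2 = 242 years.
Extension rate ≈ 412.7 / 242 = 1.705 mm/yr.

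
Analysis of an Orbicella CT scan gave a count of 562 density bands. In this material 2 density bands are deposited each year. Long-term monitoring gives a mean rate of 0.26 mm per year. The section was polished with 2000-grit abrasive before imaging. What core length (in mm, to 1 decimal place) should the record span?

73.1 mm

With 2 density bands per year, 562 / 2 = 281 years.
281 years at 0.26 mm/year gives 0.26 × 281 = 73.1 mm.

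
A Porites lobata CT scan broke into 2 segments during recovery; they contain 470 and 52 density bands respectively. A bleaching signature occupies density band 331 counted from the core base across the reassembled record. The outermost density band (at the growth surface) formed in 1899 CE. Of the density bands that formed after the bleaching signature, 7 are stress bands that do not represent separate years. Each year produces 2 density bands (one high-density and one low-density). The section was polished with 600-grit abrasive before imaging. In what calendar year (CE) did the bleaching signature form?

Total density bands = 470 + 52 = 522.
The bleaching signature sits at density band 331 from the core base, so 522 − 331 = 191 density bands formed after it.
191 − 7 false = 184 true density bands after the bleaching signature.
With 2 density bands per year, 184 / 2 = 92 years.
Counting back 92 years from 1899 CE places the bleaching signature in 1899 − 92 = 1807 CE.

1807 CE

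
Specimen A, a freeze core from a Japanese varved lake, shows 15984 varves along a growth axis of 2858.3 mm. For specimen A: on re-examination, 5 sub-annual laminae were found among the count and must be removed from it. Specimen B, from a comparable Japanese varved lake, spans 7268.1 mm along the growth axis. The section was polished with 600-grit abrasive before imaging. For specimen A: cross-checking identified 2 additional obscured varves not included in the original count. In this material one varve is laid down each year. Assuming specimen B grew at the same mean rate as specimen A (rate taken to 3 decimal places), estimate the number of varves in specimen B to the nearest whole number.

Specimen A: after corrections the count is 15984 − 5 + 2 = 15981 varves.
A: Extension rate ≈ 2858.3 / 15981 = 0.179 mm per year.
Specimen B: 7268.1 mm / 0.179 mm per year = 40603.91 years ≈ 40604 varves.

40604 varves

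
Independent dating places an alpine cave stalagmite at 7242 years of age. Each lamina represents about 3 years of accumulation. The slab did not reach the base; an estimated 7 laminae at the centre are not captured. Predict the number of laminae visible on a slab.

2407 laminae

One lamina every 3 years means 7242 / 3 = 2414 laminae.
2414 − 7 missed = 2407 laminae expected in the prepared section.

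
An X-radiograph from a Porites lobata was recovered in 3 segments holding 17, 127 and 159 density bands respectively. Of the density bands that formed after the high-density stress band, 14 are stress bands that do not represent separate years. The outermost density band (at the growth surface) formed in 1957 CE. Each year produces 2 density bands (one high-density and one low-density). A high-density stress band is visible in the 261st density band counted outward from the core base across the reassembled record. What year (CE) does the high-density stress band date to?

1943 CE

Total density bands = 17 + 127 + 159 = 303.
303 − 261 = 42 density bands lie beyond the high-density stress band toward the growth surface.
42 − 14 false = 28 true density bands after the high-density stress band.
28 density bands at 2 per year is 28 / 2 = 14 years.
Counting back 14 years from 1957 CE places the high-density stress band in 1957 − 14 = 1943 CE.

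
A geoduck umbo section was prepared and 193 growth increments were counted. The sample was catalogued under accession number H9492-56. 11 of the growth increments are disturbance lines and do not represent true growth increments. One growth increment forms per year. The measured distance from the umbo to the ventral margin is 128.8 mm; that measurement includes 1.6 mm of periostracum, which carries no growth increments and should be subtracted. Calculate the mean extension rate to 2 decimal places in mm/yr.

0.70 mm/yr

True growth increment count = 193 − 11 = 182.
The growth record spans 128.8 − 1.6 = 127.2 mm.
127.2 mm over 182 years gives 127.2 / 182 ≈ 0.70 mm/yr.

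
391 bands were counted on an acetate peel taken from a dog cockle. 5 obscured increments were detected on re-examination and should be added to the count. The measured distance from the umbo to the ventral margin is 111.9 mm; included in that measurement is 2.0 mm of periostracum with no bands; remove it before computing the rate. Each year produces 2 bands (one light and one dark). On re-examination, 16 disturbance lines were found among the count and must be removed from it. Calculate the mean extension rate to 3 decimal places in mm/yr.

0.578 mm/yr

Adjusted count: 391 − 16 + 5 = 380 bands.
Dividing by 2 bands per year: 380 / 2 = 190 years.
Net length = 111.9 − 2.0 = 109.9 mm.
Mean rate = 109.9 mm / 190 years ≈ 0.578 mm/yr.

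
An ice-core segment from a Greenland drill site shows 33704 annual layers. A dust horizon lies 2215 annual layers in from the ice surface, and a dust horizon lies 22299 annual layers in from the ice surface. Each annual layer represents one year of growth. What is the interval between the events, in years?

20084 years

22299 − 2215 = 20084 annual layers lie between the two events.
One annual layer per year makes the interval 20084 years.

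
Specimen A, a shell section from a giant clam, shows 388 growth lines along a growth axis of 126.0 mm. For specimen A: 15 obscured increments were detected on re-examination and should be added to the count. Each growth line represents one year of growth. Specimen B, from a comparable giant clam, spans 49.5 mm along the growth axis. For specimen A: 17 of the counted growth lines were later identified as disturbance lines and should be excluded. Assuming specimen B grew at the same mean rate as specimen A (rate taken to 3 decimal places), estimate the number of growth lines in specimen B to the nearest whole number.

152 growth lines

Specimen A: after corrections the count is 388 − 17 + 15 = 386 growth lines.
A: 126.0 mm over 386 years gives 126.0 / 386 ≈ 0.326 mm/yr.
For B, 49.5 / 0.326 = 151.84 years ≈ 152 growth lines.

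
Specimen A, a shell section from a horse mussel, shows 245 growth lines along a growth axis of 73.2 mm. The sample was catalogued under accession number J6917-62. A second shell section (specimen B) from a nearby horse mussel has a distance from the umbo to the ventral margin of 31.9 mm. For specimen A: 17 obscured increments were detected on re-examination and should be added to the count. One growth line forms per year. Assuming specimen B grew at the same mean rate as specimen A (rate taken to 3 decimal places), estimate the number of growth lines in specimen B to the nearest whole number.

114 growth lines

Specimen A: true growth line count = 245 + 17 = 262.
A: Extension rate ≈ 73.2 / 262 = 0.279 mm/yr.
Specimen B: 31.9 mm / 0.279 mm per year = 114.34 years ≈ 114 growth lines.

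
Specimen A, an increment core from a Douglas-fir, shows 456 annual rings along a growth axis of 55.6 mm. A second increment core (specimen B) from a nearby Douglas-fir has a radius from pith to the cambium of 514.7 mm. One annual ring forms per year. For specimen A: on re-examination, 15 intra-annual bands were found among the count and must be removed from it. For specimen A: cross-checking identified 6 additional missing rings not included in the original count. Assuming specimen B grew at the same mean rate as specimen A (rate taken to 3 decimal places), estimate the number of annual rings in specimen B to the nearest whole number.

4151 annual rings

Specimen A: after corrections the count is 456 − 15 + 6 = 447 annual rings.
A: Mean rate = 55.6 mm / 447 years ≈ 0.124 mm per year.
Specimen B: 514.7 mm / 0.124 mm per year = 4150.81 years ≈ 4151 annual rings.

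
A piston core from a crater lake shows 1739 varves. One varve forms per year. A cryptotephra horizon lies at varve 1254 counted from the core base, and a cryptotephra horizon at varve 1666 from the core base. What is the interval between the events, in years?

412 yr

The two markers are separated by 1666 − 1254 = 412 varves.
At one varve per year, 412 years elapsed between them.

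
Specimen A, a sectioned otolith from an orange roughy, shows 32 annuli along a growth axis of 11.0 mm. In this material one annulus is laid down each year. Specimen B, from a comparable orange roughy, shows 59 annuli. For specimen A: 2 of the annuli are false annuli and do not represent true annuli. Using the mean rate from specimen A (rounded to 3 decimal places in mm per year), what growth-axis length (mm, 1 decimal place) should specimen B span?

Specimen A: after corrections the count is 32 − 2 = 30 annuli.
A: 11.0 mm over 30 years gives 11.0 / 30 ≈ 0.367 mm per year.
B's length ≈ 0.367 × 59 = 21.7 mm.

21.7 mm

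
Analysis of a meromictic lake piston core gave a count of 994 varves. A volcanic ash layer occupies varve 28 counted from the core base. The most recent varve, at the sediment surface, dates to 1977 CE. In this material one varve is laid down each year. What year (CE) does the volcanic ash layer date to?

Between varve 28 and the sediment surface there are 994 − 28 = 966 varves.
1977 − 966 = 1011 CE.

1011 CE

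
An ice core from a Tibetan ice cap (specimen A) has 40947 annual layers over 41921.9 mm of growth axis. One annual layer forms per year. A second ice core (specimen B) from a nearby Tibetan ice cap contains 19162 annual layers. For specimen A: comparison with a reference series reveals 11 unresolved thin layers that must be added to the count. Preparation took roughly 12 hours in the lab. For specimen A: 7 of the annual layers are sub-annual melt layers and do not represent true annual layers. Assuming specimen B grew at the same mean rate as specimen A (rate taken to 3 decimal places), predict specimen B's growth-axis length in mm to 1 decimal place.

19621.9 mm

Specimen A: true annual layer count = 40947 − 7 + 11 = 40951.
A: Extension rate ≈ 41921.9 / 40951 = 1.024 mm per year.
For B, 1.024 mm/year × 19162 years = 19621.9 mm.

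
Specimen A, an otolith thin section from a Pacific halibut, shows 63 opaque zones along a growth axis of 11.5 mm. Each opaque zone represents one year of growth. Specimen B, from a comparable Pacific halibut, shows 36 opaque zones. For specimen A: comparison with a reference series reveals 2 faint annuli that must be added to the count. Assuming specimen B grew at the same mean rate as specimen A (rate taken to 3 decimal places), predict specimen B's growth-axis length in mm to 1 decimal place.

6.4 mm

Specimen A: adjusted count: 63 + 2 = 65 opaque zones.
A: Extension rate ≈ 11.5 / 65 = 0.177 mm/yr.
For B, 0.177 mm/year × 36 years = 6.4 mm.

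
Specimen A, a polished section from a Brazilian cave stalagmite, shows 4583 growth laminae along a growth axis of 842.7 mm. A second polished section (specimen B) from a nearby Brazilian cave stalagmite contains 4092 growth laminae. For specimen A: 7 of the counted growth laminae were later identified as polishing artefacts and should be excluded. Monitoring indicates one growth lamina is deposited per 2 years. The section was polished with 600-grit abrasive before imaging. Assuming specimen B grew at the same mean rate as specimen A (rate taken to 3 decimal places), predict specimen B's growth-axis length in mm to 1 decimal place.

752.9 mm

Specimen A: correcting the raw count gives 4583 − 7 = 4576 true growth laminae.
Specimen A: at 2 years per growth lamina, 4576 × 2 = 9152 years.
A: 842.7 mm over 9152 years gives 842.7 / 9152 ≈ 0.092 mm per year.
Specimen B: at 2 years per growth lamina, 4092 × 2 = 8184 years. For B, 0.092 mm/year × 8184 years = 752.9 mm.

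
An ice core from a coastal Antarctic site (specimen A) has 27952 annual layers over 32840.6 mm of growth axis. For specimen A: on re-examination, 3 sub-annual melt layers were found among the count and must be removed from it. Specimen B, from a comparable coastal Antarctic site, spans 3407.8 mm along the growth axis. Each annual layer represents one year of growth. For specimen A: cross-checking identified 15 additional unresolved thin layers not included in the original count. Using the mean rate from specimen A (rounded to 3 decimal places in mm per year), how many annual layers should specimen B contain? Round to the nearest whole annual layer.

2903 annual layers

Specimen A: true annual layer count = 27952 − 3 + 15 = 27964.
A: Mean rate = 32840.6 mm / 27964 years ≈ 1.174 mm/year.
B spans 3407.8 / 1.174 = 2902.73 years ≈ 2903 annual layers.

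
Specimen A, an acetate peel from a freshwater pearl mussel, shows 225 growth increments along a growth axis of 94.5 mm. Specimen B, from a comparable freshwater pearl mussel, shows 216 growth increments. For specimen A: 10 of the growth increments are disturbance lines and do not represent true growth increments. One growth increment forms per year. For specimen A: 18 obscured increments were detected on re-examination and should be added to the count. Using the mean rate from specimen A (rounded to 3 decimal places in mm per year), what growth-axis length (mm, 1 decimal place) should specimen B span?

87.7 mm

Specimen A: adjusted count: 225 − 10 + 18 = 233 growth increments.
A: 94.5 mm over 233 years gives 94.5 / 233 ≈ 0.406 mm/yr.
B's length ≈ 0.406 × 216 = 87.7 mm.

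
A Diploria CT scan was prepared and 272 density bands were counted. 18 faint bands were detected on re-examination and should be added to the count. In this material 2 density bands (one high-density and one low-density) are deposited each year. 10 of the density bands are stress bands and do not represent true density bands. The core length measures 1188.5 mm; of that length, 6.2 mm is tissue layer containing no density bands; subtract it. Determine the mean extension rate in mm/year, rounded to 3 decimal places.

8.445 mm/year

Correcting the raw count gives 272 − 10 + 18 = 280 true density bands.
With 2 density bands per year, 280 / 2 = 140 years.
Net length = 1188.5 − 6.2 = 1182.3 mm.
Mean rate = 1182.3 mm / 140 years ≈ 8.445 mm/year.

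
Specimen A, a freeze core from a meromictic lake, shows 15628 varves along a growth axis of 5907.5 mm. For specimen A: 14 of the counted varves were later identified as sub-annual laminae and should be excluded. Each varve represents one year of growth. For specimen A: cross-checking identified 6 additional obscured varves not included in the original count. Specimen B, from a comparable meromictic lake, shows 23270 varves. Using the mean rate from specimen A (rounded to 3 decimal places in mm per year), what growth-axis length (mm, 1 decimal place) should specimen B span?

8796.1 mm

Specimen A: after corrections the count is 15628 − 14 + 6 = 15620 varves.
A: 5907.5 mm over 15620 years gives 5907.5 / 15620 ≈ 0.378 mm per year.
For B, 0.378 mm/year × 23270 years = 8796.1 mm.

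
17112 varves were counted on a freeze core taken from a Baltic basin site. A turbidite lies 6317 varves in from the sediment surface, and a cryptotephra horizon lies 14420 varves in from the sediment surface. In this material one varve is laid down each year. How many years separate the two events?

8103 years

The two markers are separated by 14420 − 6317 = 8103 varves.
That is 8103 years at one varve per year.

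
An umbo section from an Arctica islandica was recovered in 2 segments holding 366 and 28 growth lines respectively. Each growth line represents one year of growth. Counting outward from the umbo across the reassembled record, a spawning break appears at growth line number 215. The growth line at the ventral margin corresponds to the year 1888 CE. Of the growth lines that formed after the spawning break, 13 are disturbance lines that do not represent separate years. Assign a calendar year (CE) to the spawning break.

Total growth lines = 366 + 28 = 394.
394 − 215 = 179 growth lines lie beyond the spawning break toward the ventral margin.
179 − 13 false = 166 true growth lines after the spawning break.
1888 − 166 = 1722 CE.

1722 CE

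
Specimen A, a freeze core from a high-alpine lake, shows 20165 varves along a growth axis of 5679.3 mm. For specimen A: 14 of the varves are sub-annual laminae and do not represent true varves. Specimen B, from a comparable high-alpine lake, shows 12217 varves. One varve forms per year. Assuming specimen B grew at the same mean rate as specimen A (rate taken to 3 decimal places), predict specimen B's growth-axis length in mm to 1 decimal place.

Specimen A: true varve count = 20165 − 14 = 20151.
A: 5679.3 mm over 20151 years gives 5679.3 / 20151 ≈ 0.282 mm per year.
B's length ≈ 0.282 × 12217 = 3445.2 mm.

3445.2 mm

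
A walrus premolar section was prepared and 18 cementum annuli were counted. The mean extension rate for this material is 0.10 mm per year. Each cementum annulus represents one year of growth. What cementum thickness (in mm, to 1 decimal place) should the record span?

The record spans 18 years at 0.10 mm per year.
Length ≈ 0.10 × 18 = 1.8 mm.

1.8 mm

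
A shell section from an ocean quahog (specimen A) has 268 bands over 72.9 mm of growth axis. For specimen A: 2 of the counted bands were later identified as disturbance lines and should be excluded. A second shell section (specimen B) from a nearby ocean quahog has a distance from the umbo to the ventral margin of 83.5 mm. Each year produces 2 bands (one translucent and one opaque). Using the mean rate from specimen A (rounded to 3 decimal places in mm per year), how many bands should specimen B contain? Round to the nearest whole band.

305 bands

Specimen A: true band count = 268 − 2 = 266.
Specimen A: 266 bands at 2 per year is 266 / 2 = 133 years.
A: 72.9 mm over 133 years gives 72.9 / 133 ≈ 0.548 mm per year.
Specimen B: 83.5 mm / 0.548 mm per year = 152.37 years; at 2 bands per year that is 152.37 × 2 ≈ 305 bands.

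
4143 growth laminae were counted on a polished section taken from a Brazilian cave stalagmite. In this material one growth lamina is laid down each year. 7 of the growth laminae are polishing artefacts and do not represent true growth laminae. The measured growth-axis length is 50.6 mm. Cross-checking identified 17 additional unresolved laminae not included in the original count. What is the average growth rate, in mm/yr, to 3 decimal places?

0.012 mm/yr

After corrections the count is 4143 − 7 + 17 = 4153 growth laminae.
Extension rate ≈ 50.6 / 4153 = 0.012 mm/yr.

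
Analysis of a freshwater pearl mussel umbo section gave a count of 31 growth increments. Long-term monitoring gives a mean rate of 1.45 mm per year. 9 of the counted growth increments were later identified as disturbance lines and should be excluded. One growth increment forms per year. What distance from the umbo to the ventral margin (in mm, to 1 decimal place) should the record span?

After corrections the count is 31 − 9 = 22 growth increments.
Predicted length = 1.45 mm/year × 22 years = 31.9 mm.

31.9 mm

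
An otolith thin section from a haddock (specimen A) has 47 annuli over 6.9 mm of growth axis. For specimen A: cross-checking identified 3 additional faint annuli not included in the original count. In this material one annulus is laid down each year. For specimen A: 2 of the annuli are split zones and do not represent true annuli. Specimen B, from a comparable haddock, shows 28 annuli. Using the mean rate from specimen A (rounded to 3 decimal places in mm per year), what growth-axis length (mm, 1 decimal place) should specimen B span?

Specimen A: correcting the raw count gives 47 − 2 + 3 = 48 true annuli.
A: Mean rate = 6.9 mm / 48 years ≈ 0.144 mm/yr.
For B, 0.144 mm/year × 28 years = 4.0 mm.

4.0 mm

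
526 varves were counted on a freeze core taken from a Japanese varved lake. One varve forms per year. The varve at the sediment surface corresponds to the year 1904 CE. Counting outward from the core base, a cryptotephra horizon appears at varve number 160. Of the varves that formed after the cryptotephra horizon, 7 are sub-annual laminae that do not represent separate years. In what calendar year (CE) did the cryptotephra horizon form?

1545 CE

Between varve 160 and the sediment surface there are 526 − 160 = 366 varves.
366 − 7 false = 359 true varves after the cryptotephra horizon.
1904 − 359 = 1545 CE.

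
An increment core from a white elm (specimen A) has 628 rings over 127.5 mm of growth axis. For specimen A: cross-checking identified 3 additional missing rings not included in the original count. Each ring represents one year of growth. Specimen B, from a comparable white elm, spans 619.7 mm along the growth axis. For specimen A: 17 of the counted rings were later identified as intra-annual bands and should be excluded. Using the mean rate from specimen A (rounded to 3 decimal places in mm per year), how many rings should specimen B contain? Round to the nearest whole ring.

Specimen A: true ring count = 628 − 17 + 3 = 614.
A: 127.5 mm over 614 years gives 127.5 / 614 ≈ 0.208 mm/year.
Specimen B: 619.7 mm / 0.208 mm per year = 2979.33 years ≈ 2979 rings.

2979 rings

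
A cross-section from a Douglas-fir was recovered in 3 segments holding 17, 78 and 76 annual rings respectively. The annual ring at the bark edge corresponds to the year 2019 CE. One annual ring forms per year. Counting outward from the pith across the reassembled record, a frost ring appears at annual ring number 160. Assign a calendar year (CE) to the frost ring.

2008 CE

Total annual rings = 17 + 78 + 76 = 171.
171 − 160 = 11 annual rings lie beyond the frost ring toward the bark edge.
The annual ring at the bark edge is 2019 CE, so the frost ring dates to 2019 − 11 = 2008 CE.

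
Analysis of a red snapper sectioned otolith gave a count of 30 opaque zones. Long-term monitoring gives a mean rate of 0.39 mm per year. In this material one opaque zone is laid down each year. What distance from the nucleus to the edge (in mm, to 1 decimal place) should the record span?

The record spans 30 years at 0.39 mm per year.
Predicted length = 0.39 mm/year × 30 years = 11.7 mm.

11.7 mm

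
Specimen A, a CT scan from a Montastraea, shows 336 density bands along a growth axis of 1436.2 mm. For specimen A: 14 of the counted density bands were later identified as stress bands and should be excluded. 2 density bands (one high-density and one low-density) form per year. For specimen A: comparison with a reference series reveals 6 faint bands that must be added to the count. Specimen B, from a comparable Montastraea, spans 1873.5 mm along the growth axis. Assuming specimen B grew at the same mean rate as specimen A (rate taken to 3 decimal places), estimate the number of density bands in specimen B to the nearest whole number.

428 density bands

Specimen A: adjusted count: 336 − 14 + 6 = 328 density bands.
Specimen A: with 2 density bands per year, 328 / 2 = 164 years.
A: Mean rate = 1436.2 mm / 164 years ≈ 8.757 mm/yr.
Specimen B: 1873.5 mm / 8.757 mm per year = 213.94 years; at 2 density bands per year that is 213.94 × 2 ≈ 428 density bands.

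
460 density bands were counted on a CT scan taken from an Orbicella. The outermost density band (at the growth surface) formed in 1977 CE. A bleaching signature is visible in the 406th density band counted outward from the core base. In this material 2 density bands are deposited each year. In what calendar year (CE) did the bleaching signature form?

1950 CE

The bleaching signature sits at density band 406 from the core base, so 460 − 406 = 54 density bands formed after it.
54 density bands at 2 per year is 54 / 2 = 27 years.
1977 − 27 = 1950 CE.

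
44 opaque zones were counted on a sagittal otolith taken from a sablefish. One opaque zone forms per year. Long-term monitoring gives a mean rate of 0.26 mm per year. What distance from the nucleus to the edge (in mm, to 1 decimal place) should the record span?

11.4 mm

The record spans 44 years at 0.26 mm per year.
Length ≈ 0.26 × 44 = 11.4 mm.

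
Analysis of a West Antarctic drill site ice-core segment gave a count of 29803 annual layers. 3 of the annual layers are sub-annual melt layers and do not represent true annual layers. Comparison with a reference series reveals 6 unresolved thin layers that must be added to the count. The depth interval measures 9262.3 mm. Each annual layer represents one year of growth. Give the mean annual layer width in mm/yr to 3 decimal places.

Adjusted count: 29803 − 3 + 6 = 29806 annual layers.
Mean rate = 9262.3 mm / 29806 years ≈ 0.311 mm/yr.

0.311 mm/yr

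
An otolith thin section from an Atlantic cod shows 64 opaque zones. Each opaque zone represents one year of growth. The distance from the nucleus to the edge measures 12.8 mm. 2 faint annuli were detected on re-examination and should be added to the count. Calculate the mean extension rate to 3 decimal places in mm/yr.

0.194 mm/yr

Correcting the raw count gives 64 + 2 = 66 true opaque zones.
Mean rate = 12.8 mm / 66 years ≈ 0.194 mm/yr.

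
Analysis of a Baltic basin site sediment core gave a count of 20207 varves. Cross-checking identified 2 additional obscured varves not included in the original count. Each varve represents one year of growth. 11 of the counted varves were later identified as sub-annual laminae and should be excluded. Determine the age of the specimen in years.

20198 yr

After corrections the count is 20207 − 11 + 2 = 20198 varves.
At one varve per year, that is 20198 years.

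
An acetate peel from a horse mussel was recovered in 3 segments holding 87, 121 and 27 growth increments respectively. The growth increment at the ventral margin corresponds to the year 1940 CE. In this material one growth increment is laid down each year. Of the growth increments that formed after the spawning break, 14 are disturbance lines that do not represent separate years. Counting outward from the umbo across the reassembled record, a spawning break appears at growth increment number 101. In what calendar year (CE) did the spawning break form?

1820 CE

Total growth increments = 87 + 121 + 27 = 235.
Between growth increment 101 and the ventral margin there are 235 − 101 = 134 growth increments.
134 − 14 false = 120 true growth increments after the spawning break.
1940 − 120 = 1820 CE.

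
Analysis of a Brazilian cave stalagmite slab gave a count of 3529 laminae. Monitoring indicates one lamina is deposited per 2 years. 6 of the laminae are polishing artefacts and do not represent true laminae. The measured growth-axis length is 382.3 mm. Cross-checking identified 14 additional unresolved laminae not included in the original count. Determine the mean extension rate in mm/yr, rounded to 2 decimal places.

Adjusted count: 3529 − 6 + 14 = 3537 laminae.
Multiplying by 2 years per lamina: 3537 × 2 = 7074 years.
382.3 mm over 7074 years gives 382.3 / 7074 ≈ 0.05 mm/yr.

0.05 mm/yr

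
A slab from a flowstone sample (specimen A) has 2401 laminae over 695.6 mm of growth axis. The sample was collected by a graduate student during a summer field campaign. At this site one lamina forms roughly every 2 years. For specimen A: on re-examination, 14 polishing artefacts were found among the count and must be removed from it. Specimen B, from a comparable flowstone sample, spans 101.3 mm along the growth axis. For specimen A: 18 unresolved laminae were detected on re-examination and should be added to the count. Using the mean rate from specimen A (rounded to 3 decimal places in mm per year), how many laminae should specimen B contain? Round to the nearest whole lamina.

349 laminae

Specimen A: adjusted count: 2401 − 14 + 18 = 2405 laminae.
Specimen A: at 2 years per lamina, 2405 × 2 = 4810 years.
A: Mean rate = 695.6 mm / 4810 years ≈ 0.145 mm/year.
Specimen B: 101.3 mm / 0.145 mm per year = 698.62 years; at 2 years per lamina that is 698.62 / 2 ≈ 349 laminae.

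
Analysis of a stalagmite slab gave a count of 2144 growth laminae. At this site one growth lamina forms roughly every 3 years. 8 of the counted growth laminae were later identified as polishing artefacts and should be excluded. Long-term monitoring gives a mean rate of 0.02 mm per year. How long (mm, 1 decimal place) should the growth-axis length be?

Adjusted count: 2144 − 8 = 2136 growth laminae.
At 3 years per growth lamina, 2136 × 3 = 6408 years.
Length ≈ 0.02 × 6408 = 128.2 mm.

128.2 mm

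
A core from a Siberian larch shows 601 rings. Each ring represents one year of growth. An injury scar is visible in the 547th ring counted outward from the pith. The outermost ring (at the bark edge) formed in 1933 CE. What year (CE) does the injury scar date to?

Between ring 547 and the bark edge there are 601 − 547 = 54 rings.
The ring at the bark edge is 1933 CE, so the injury scar dates to 1933 − 54 = 1879 CE.

1879 CE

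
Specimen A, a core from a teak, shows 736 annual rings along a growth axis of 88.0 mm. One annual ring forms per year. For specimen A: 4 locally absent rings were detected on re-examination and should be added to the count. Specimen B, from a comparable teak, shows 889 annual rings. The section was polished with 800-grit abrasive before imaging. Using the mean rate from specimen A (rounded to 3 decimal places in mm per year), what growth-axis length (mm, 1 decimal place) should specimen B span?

Specimen A: correcting the raw count gives 736 + 4 = 740 true annual rings.
A: Mean rate = 88.0 mm / 740 years ≈ 0.119 mm/yr.
Length of B = 0.119 × 889 = 105.8 mm.

105.8 mm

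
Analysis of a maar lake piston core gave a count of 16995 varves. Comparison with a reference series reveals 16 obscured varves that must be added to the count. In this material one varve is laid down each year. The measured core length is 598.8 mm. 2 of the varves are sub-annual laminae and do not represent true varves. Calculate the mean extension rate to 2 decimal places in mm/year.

Correcting the raw count gives 16995 − 2 + 16 = 17009 true varves.
Mean rate = 598.8 mm / 17009 years ≈ 0.04 mm/year.

0.04 mm/year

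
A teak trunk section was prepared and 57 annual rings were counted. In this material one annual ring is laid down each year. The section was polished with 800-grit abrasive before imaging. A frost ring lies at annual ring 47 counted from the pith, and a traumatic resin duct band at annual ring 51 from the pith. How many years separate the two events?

4 years

Separation: 51 − 47 = 4 annual rings.
One annual ring per year makes the interval 4 years.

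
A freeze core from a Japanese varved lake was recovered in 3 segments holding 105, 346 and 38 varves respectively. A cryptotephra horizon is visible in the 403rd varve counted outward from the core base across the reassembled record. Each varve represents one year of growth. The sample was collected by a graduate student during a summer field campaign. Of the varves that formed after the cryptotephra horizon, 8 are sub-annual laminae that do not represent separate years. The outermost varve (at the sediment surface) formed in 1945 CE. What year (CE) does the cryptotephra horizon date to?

Total varves = 105 + 346 + 38 = 489.
The cryptotephra horizon sits at varve 403 from the core base, so 489 − 403 = 86 varves formed after it.
Excluding 8 false varves: 86 − 8 = 78.
Counting back 78 years from 1945 CE places the cryptotephra horizon in 1945 − 78 = 1867 CE.

1867 CE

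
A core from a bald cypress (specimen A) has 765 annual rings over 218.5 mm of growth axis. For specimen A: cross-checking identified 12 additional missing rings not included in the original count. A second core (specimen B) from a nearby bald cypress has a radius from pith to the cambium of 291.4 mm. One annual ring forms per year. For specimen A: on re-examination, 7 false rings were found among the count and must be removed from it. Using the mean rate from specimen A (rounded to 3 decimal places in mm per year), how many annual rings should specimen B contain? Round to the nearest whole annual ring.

1026 annual rings

Specimen A: correcting the raw count gives 765 − 7 + 12 = 770 true annual rings.
A: 218.5 mm over 770 years gives 218.5 / 770 ≈ 0.284 mm per year.
For B, 291.4 / 0.284 = 1026.06 years ≈ 1026 annual rings.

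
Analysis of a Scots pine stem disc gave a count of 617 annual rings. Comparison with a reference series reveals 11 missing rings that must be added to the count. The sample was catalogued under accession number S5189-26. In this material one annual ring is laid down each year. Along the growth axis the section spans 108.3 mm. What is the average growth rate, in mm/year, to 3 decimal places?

0.172 mm/year

Adjusted count: 617 + 11 = 628 annual rings.
Mean rate = 108.3 mm / 628 years ≈ 0.172 mm/year.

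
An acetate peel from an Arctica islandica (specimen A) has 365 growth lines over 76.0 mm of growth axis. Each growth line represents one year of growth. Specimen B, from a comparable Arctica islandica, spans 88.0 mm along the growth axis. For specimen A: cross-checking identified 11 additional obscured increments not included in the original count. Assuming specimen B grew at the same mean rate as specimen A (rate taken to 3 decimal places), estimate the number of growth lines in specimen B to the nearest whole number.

Specimen A: correcting the raw count gives 365 + 11 = 376 true growth lines.
A: 76.0 mm over 376 years gives 76.0 / 376 ≈ 0.202 mm/year.
For B, 88.0 / 0.202 = 435.64 years ≈ 436 growth lines.

436 growth lines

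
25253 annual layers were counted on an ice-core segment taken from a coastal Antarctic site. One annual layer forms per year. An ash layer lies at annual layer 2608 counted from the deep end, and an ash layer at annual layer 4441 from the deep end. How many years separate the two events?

1833 yr

The two markers are separated by 4441 − 2608 = 1833 annual layers.
One annual layer per year makes the interval 1833 years.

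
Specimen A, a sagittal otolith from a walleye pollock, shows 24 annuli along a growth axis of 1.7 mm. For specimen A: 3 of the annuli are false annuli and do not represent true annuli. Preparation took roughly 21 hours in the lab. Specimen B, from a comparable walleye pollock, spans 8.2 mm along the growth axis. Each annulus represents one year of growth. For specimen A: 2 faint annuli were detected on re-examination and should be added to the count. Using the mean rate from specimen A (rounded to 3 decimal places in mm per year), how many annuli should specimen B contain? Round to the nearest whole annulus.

111 annuli

Specimen A: correcting the raw count gives 24 − 3 + 2 = 23 true annuli.
A: Extension rate ≈ 1.7 / 23 = 0.074 mm/year.
For B, 8.2 / 0.074 = 110.81 years ≈ 111 annuli.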